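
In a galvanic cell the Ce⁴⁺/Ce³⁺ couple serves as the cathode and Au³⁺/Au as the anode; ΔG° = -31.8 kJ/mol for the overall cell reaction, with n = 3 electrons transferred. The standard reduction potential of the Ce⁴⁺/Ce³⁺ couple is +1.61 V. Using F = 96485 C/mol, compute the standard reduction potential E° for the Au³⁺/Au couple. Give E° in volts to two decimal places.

E°cell = −ΔG°/(nF) = −(-31.8×10³)/((3)(96485)) = +0.110 V.
Since Ce⁴⁺/Ce³⁺ is the cathode and Au³⁺/Au the anode, E°cell = E°(Ce⁴⁺/Ce³⁺) − E°(Au³⁺/Au).
So E°(Au³⁺/Au) = E°(Ce⁴⁺/Ce³⁺) − E°cell = (+1.61) − (+0.110) = +1.50 V.

+1.50 V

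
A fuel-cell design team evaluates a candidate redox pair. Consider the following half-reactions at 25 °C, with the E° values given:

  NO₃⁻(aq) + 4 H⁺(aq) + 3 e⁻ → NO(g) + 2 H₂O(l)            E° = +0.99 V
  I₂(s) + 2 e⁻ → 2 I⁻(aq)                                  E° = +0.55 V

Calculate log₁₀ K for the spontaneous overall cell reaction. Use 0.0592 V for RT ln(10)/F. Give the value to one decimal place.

Cathode: NO₃⁻/NO; anode: I₂/I⁻. E°cell = +0.44 V, n = 6.
log K = nE°cell / 0.0592 = (6)(+0.44) / 0.0592 = 44.6.

44.6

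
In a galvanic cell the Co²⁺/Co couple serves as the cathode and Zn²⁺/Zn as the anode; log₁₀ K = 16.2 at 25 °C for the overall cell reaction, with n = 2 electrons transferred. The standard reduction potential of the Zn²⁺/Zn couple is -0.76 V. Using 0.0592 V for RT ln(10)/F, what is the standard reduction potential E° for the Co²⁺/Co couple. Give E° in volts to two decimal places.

-0.28 V

E°cell = (0.0592/n)·log K = (0.0592/2)(16.2) = +0.480 V.
Since Co²⁺/Co is the cathode and Zn²⁺/Zn the anode, E°cell = E°(Co²⁺/Co) − E°(Zn²⁺/Zn).
So E°(Co²⁺/Co) = E°cell + E°(Zn²⁺/Zn) = +0.480 + (-0.76) = -0.28 V.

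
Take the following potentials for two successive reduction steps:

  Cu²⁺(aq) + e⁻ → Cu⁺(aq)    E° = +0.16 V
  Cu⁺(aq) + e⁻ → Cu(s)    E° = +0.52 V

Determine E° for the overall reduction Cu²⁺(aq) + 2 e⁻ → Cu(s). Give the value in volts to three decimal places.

+0.340 V

Adding the free-energy changes (−nFE°) of the two steps gives −n₃FE°₃ = −n₁FE°₁ − n₂FE°₂.
E°₃ = (1×+0.16 + 1×+0.52) / 2 = (+0.680) / 2 = +0.340 V.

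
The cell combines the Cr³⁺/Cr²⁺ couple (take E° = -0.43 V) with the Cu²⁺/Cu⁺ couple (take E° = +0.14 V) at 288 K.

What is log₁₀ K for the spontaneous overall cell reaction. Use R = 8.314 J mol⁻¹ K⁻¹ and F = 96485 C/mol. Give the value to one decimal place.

10.0

Cathode: Cu²⁺/Cu⁺; anode: Cr³⁺/Cr²⁺. E°cell = (+0.14) − (-0.43) = +0.57 V, with n = 1.
ΔG° = −nFE° = −RT ln K, so ln K = nFE°/(RT) = (1)(96485)(+0.57) / ((8.314)(288)) = 22.968.
log₁₀ K = 22.968 / ln 10 = 10.0.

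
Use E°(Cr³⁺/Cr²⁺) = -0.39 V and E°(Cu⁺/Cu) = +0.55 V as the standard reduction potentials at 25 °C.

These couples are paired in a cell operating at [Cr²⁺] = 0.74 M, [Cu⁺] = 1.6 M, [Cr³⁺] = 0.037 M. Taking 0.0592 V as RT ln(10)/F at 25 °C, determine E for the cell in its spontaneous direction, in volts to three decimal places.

Cu⁺/Cu is the cathode (higher E°), Cr³⁺/Cr²⁺ the anode: E°cell = +0.55 − (-0.39) = +0.94 V, n = 1.
Overall: Cu⁺(aq) + Cr²⁺(aq) → Cu(s) + Cr³⁺(aq)
Q = [Cr³⁺] / ([Cu⁺]·[Cr²⁺]); log Q = -1.505.
E = E° − (0.0592/n) log Q = +0.94 − (0.0592/1)(-1.505) = +1.029 V.

+1.029 V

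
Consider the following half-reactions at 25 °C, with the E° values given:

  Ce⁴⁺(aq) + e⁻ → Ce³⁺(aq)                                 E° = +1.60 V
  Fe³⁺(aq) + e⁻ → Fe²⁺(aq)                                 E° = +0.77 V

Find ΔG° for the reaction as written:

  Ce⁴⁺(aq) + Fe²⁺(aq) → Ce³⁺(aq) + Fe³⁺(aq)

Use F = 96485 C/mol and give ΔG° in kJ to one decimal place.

As written, Ce⁴⁺/Ce³⁺ is reduced (cathode) and Fe³⁺/Fe²⁺ is oxidised (anode), so E°cell = (+1.60) − (+0.77) = +0.83 V.
Balancing electrons gives n = 1.
ΔG° = −nFE° = −(1)(96485)(+0.83) = -80,083 J = -80.1 kJ.

-80.1 kJ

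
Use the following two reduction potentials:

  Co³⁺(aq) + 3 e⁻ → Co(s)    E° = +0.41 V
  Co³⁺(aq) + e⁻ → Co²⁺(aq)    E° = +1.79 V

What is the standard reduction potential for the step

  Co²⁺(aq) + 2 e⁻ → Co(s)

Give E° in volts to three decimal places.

-0.280 V

Sequential free energies add, so n₃E°₃ = n₁E°₁ + n₂E°₂.
With n₃ = 3, and the known step contributing 1×(+1.79) V, the unknown satisfies 2·E° = 3×(+0.41) − 1×(+1.79) = -0.560.
E° = -0.560 / 2 = -0.280 V.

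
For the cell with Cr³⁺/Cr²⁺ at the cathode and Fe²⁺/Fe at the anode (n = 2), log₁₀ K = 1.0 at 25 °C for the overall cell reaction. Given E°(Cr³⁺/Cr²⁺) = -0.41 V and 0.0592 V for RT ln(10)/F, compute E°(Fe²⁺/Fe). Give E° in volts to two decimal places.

-0.44 V

E°cell = (0.0592/n)·log K = (0.0592/2)(1.0) = +0.030 V.
Since Cr³⁺/Cr²⁺ is the cathode and Fe²⁺/Fe the anode, E°cell = E°(Cr³⁺/Cr²⁺) − E°(Fe²⁺/Fe).
So E°(Fe²⁺/Fe) = E°(Cr³⁺/Cr²⁺) − E°cell = (-0.41) − (+0.030) = -0.44 V.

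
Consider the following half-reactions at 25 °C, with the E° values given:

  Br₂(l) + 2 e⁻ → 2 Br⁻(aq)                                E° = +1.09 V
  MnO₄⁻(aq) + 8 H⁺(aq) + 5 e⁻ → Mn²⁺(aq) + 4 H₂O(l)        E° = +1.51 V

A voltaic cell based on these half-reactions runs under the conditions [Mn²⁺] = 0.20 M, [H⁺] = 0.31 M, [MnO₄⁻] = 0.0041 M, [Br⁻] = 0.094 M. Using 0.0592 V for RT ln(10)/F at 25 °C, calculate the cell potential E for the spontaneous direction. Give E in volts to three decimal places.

+0.291 V

MnO₄⁻/Mn²⁺ is the cathode (higher E°), Br₂/Br⁻ the anode: E°cell = +1.51 − (+1.09) = +0.42 V, n = 10.
Overall: 2 MnO₄⁻(aq) + 16 H⁺(aq) + 10 Br⁻(aq) → 2 Mn²⁺(aq) + 8 H₂O(l) + 5 Br₂(l)
Q = [Mn²⁺]^2 / ([MnO₄⁻]^2·[H⁺]^16·[Br⁻]^10); log Q = 21.783.
E = E° − (0.0592/n) log Q = +0.42 − (0.0592/10)(21.783) = +0.291 V.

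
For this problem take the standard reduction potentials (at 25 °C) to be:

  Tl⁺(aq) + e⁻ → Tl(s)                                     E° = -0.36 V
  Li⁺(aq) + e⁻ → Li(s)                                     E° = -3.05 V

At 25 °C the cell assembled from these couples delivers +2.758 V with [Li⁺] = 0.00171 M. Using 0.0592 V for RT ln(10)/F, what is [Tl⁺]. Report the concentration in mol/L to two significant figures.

Tl⁺/Tl is the cathode, Li⁺/Li the anode: E°cell = +2.69 V, n = 1.
Overall reaction: Tl⁺(aq) + Li(s) → Tl(s) + Li⁺(aq); Q = [Li⁺]^1/[Tl⁺]^1.
From E = E° − (0.0592/n) log Q: log Q = (E° − E)·n/0.0592 = (+2.69 − (+2.758))·1/0.0592 = -1.1486.
So 1·log[Tl⁺] = 1·log(0.00171) − log Q = -2.7670 − (-1.1486) = -1.6184; [Tl⁺] = 10^(-1.6184) ≈ 0.024 M.

0.024 M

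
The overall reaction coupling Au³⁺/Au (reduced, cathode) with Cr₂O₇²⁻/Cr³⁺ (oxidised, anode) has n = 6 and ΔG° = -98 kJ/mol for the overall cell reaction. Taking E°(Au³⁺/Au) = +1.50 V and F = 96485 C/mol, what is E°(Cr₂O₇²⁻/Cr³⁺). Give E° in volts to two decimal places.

+1.33 V

E°cell = −ΔG°/(nF) = −(-98×10³)/((6)(96485)) = +0.169 V.
Since Au³⁺/Au is the cathode and Cr₂O₇²⁻/Cr³⁺ the anode, E°cell = E°(Au³⁺/Au) − E°(Cr₂O₇²⁻/Cr³⁺).
So E°(Cr₂O₇²⁻/Cr³⁺) = E°(Au³⁺/Au) − E°cell = (+1.50) − (+0.169) = +1.33 V.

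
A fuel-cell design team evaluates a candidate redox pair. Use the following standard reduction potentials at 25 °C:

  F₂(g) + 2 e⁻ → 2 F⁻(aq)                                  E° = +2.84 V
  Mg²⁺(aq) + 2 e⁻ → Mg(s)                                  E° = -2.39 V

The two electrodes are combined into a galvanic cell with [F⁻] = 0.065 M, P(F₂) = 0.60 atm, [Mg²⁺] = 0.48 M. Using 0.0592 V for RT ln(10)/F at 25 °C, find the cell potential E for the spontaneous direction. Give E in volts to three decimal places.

F₂/F⁻ is the cathode (higher E°), Mg²⁺/Mg the anode: E°cell = +2.84 − (-2.39) = +5.23 V, n = 2.
Overall: F₂(g) + Mg(s) → 2 F⁻(aq) + Mg²⁺(aq)
Q = [F⁻]^2·[Mg²⁺] / (P(F₂)); log Q = -2.471.
E = E° − (0.0592/n) log Q = +5.23 − (0.0592/2)(-2.471) = +5.303 V.

+5.303 V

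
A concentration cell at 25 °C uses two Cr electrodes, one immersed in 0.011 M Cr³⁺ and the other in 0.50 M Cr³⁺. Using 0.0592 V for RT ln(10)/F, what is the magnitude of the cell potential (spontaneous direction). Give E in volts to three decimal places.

+0.033 V

For a concentration cell E°cell = 0. The 0.50 M side is the cathode (reduction is favoured where [Cr³⁺] is higher).
With n = 3, E = −(0.0592/3) log([Cr³⁺]ₐₙ/[Cr³⁺]꜀ₐₜ) = −(0.0592/3) log(0.011/0.5) = −(0.0592/3)(-1.658) = +0.033 V.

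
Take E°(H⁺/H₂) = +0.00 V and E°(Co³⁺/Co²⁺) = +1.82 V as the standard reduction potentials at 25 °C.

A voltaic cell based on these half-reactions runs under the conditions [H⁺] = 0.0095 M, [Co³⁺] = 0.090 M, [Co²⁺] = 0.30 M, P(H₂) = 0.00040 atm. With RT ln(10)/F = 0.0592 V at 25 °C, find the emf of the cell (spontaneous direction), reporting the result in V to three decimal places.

+1.808 V

Co³⁺/Co²⁺ is the cathode (higher E°), H⁺/H₂ the anode: E°cell = +1.82 − (+0.00) = +1.82 V, n = 2.
Overall: 2 Co³⁺(aq) + H₂(g) → 2 Co²⁺(aq) + 2 H⁺(aq)
Q = [Co²⁺]^2·[H⁺]^2 / ([Co³⁺]^2·P(H₂)); log Q = 0.399.
E = E° − (0.0592/n) log Q = +1.82 − (0.0592/2)(0.399) = +1.808 V.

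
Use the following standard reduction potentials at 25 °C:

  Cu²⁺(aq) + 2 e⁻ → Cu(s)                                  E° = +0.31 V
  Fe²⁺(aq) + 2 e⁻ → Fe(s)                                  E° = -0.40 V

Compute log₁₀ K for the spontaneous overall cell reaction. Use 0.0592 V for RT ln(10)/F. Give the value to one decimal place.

Cathode: Cu²⁺/Cu; anode: Fe²⁺/Fe. E°cell = +0.71 V, n = 2.
log K = nE°cell / 0.0592 = (2)(+0.71) / 0.0592 = 24.0.

24.0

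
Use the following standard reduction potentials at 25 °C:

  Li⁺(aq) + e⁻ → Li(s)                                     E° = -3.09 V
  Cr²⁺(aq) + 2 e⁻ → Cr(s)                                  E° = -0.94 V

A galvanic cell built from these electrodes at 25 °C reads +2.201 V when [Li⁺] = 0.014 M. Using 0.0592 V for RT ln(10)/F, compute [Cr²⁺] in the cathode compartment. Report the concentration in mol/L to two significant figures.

0.010 M

Cr²⁺/Cr is the cathode, Li⁺/Li the anode: E°cell = +2.15 V, n = 2.
Overall reaction: Cr²⁺(aq) + 2 Li(s) → Cr(s) + 2 Li⁺(aq); Q = [Li⁺]^2/[Cr²⁺]^1.
From E = E° − (0.0592/n) log Q: log Q = (E° − E)·n/0.0592 = (+2.15 − (+2.201))·2/0.0592 = -1.7230.
So 1·log[Cr²⁺] = 2·log(0.014) − log Q = -3.7077 − (-1.7230) = -1.9847; [Cr²⁺] = 10^(-1.9847) ≈ 0.010 M.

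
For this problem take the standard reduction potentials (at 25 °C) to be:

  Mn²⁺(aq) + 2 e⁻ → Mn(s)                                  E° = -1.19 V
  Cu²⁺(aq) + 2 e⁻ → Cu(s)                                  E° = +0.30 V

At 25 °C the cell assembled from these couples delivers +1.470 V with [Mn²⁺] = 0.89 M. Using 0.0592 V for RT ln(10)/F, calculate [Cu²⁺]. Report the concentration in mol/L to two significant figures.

Cu²⁺/Cu is the cathode, Mn²⁺/Mn the anode: E°cell = +1.49 V, n = 2.
Overall reaction: Cu²⁺(aq) + Mn(s) → Cu(s) + Mn²⁺(aq); Q = [Mn²⁺]^1/[Cu²⁺]^1.
From E = E° − (0.0592/n) log Q: log Q = (E° − E)·n/0.0592 = (+1.49 − (+1.470))·2/0.0592 = 0.6757.
So 1·log[Cu²⁺] = 1·log(0.89) − log Q = -0.0506 − (0.6757) = -0.7263; [Cu²⁺] = 10^(-0.7263) ≈ 0.19 M.

0.19 M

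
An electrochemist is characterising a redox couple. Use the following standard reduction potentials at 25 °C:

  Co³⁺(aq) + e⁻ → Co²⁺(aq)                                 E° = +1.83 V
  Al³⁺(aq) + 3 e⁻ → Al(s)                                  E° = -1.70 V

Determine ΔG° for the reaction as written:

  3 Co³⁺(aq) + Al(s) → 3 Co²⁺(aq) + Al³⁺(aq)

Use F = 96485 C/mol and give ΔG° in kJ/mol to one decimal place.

-1021.8 kJ/mol

As written, Co³⁺/Co²⁺ is reduced (cathode) and Al³⁺/Al is oxidised (anode), so E°cell = (+1.83) − (-1.70) = +3.53 V.
Balancing electrons gives n = 3.
ΔG° = −nFE° = −(3)(96485)(+3.53) = -1,021,776 J = -1021.8 kJ/mol.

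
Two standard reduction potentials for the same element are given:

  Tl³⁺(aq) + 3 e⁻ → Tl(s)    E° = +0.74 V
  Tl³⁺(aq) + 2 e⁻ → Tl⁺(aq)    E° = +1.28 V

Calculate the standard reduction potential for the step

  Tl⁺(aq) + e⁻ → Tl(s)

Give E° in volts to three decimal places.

Sequential free energies add, so n₃E°₃ = n₁E°₁ + n₂E°₂.
With n₃ = 3, and the known step contributing 2×(+1.28) V, the unknown satisfies 1·E° = 3×(+0.74) − 2×(+1.28) = -0.340.
E° = -0.340 / 1 = -0.340 V.

-0.340 V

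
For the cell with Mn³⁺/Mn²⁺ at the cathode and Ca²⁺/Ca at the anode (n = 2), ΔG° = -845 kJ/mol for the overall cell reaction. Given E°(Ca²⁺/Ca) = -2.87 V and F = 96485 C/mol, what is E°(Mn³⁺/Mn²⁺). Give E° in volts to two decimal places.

E°cell = −ΔG°/(nF) = −(-845×10³)/((2)(96485)) = +4.379 V.
Since Mn³⁺/Mn²⁺ is the cathode and Ca²⁺/Ca the anode, E°cell = E°(Mn³⁺/Mn²⁺) − E°(Ca²⁺/Ca).
So E°(Mn³⁺/Mn²⁺) = E°cell + E°(Ca²⁺/Ca) = +4.379 + (-2.87) = +1.51 V.

+1.51 V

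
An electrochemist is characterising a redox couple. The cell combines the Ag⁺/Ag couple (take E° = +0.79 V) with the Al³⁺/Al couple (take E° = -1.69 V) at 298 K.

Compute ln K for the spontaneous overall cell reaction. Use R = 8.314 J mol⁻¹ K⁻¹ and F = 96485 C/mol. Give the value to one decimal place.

289.7

Cathode: Ag⁺/Ag; anode: Al³⁺/Al. E°cell = (+0.79) − (-1.69) = +2.48 V, with n = 3.
ΔG° = −nFE° = −RT ln K, so ln K = nFE°/(RT) = (3)(96485)(+2.48) / ((8.314)(298)) = 289.739.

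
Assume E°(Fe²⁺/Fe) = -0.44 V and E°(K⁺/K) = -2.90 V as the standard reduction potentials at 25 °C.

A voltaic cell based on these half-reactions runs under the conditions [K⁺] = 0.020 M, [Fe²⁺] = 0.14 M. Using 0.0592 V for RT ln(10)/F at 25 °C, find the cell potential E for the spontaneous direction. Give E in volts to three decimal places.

Fe²⁺/Fe is the cathode (higher E°), K⁺/K the anode: E°cell = -0.44 − (-2.90) = +2.46 V, n = 2.
Overall: Fe²⁺(aq) + 2 K(s) → Fe(s) + 2 K⁺(aq)
Q = [K⁺]^2 / ([Fe²⁺]); log Q = -2.544.
E = E° − (0.0592/n) log Q = +2.46 − (0.0592/2)(-2.544) = +2.535 V.

+2.535 V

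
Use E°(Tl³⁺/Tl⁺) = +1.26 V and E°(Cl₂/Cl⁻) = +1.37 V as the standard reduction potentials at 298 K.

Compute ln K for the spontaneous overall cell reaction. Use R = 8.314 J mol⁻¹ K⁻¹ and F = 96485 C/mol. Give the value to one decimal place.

Cathode: Cl₂/Cl⁻; anode: Tl³⁺/Tl⁺. E°cell = (+1.37) − (+1.26) = +0.11 V, with n = 2.
ΔG° = −nFE° = −RT ln K, so ln K = nFE°/(RT) = (2)(96485)(+0.11) / ((8.314)(298)) = 8.568.

8.6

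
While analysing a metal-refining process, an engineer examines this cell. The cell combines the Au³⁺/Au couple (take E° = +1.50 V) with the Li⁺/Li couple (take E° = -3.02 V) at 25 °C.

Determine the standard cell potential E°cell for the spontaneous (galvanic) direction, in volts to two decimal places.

The Au³⁺/Au couple has the higher reduction potential, so it is the cathode; Li⁺/Li is oxidised at the anode.
E°cell = E°(cathode) − E°(anode) = (+1.50) − (-3.02) = +4.52 V.
Since E°cell > 0, the reaction is spontaneous under standard conditions.

+4.52 V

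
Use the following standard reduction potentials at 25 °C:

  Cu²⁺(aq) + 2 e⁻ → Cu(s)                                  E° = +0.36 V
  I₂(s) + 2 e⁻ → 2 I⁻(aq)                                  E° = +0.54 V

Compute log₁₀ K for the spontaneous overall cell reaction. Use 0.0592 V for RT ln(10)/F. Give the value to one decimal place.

Cathode: I₂/I⁻; anode: Cu²⁺/Cu. E°cell = +0.18 V, n = 2.
log K = nE°cell / 0.0592 = (2)(+0.18) / 0.0592 = 6.1.

6.1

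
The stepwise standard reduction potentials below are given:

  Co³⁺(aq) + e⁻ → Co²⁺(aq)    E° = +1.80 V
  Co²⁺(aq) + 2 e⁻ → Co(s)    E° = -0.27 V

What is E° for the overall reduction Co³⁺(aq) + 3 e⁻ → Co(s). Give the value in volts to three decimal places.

+0.420 V

Standard free energies of sequential steps add: ΔG°₃ = ΔG°₁ + ΔG°₂, so n₃E°₃ = n₁E°₁ + n₂E°₂.
E°₃ = (1×+1.80 + 2×-0.27) / 3 = (+1.260) / 3 = +0.420 V.
Simply averaging or adding the two E° values would be wrong; the electron-weighted sum is required.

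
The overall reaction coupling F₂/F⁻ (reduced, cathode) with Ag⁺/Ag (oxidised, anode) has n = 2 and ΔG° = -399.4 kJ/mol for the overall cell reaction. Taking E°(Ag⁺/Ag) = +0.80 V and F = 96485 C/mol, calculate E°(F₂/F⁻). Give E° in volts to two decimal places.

E°cell = −ΔG°/(nF) = −(-399.4×10³)/((2)(96485)) = +2.070 V.
Since F₂/F⁻ is the cathode and Ag⁺/Ag the anode, E°cell = E°(F₂/F⁻) − E°(Ag⁺/Ag).
So E°(F₂/F⁻) = E°cell + E°(Ag⁺/Ag) = +2.070 + (+0.80) = +2.87 V.

+2.87 V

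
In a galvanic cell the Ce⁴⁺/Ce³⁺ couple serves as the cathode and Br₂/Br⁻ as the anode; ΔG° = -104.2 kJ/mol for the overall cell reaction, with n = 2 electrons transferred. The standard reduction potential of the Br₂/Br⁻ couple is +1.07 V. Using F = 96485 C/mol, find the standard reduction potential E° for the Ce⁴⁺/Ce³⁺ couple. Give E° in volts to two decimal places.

E°cell = −ΔG°/(nF) = −(-104.2×10³)/((2)(96485)) = +0.540 V.
Since Ce⁴⁺/Ce³⁺ is the cathode and Br₂/Br⁻ the anode, E°cell = E°(Ce⁴⁺/Ce³⁺) − E°(Br₂/Br⁻).
So E°(Ce⁴⁺/Ce³⁺) = E°cell + E°(Br₂/Br⁻) = +0.540 + (+1.07) = +1.61 V.

+1.61 V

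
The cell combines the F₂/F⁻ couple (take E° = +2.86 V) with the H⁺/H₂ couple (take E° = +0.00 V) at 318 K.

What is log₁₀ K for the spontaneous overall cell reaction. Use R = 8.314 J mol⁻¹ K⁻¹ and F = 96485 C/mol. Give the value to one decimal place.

90.7

Cathode: F₂/F⁻; anode: H⁺/H₂. E°cell = (+2.86) − (+0.00) = +2.86 V, with n = 2.
ΔG° = −nFE° = −RT ln K, so ln K = nFE°/(RT) = (2)(96485)(+2.86) / ((8.314)(318)) = 208.746.
log₁₀ K = 208.746 / ln 10 = 90.7.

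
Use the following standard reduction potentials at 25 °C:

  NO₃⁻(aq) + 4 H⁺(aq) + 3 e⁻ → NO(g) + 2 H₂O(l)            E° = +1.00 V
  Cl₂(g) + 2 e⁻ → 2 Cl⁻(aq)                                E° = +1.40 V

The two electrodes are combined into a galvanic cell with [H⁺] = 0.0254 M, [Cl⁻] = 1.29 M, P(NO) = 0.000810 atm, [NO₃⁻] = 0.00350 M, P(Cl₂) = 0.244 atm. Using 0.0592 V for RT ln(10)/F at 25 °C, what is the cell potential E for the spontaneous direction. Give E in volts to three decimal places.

+0.489 V

Cl₂/Cl⁻ is the cathode (higher E°), NO₃⁻/NO the anode: E°cell = +1.40 − (+1.00) = +0.40 V, n = 6.
Overall: 3 Cl₂(g) + 2 NO(g) + 4 H₂O(l) → 6 Cl⁻(aq) + 2 NO₃⁻(aq) + 8 H⁺(aq)
Q = [Cl⁻]^6·[NO₃⁻]^2·[H⁺]^8 / (P(Cl₂)^3·P(NO)^2); log Q = -8.989.
E = E° − (0.0592/n) log Q = +0.40 − (0.0592/6)(-8.989) = +0.489 V.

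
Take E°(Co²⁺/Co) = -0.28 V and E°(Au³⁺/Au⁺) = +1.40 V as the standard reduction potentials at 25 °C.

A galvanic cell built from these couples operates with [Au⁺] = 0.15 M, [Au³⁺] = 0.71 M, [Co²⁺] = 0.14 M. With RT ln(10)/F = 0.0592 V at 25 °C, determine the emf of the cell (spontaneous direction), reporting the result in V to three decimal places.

Au³⁺/Au⁺ is the cathode (higher E°), Co²⁺/Co the anode: E°cell = +1.40 − (-0.28) = +1.68 V, n = 2.
Overall: Au³⁺(aq) + Co(s) → Au⁺(aq) + Co²⁺(aq)
Q = [Au⁺]·[Co²⁺] / ([Au³⁺]); log Q = -1.529.
E = E° − (0.0592/n) log Q = +1.68 − (0.0592/2)(-1.529) = +1.725 V.

+1.725 V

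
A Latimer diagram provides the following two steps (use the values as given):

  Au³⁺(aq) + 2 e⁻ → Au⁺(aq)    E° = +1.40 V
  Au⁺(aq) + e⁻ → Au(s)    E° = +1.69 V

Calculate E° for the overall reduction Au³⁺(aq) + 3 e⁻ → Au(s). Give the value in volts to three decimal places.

+1.497 V

Since ΔG° = −nFE° is additive over sequential reductions, n₃E°₃ = n₁E°₁ + n₂E°₂.
E°₃ = (2×+1.40 + 1×+1.69) / 3 = (+4.490) / 3 = +1.497 V.
E° values themselves are not directly additive — weighting by electron count is essential.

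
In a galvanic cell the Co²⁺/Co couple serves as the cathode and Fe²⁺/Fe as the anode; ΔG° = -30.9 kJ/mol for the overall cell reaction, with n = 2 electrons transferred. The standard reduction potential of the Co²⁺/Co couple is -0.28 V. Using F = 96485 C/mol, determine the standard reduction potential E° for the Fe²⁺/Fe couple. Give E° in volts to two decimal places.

-0.44 V

E°cell = −ΔG°/(nF) = −(-30.9×10³)/((2)(96485)) = +0.160 V.
Since Co²⁺/Co is the cathode and Fe²⁺/Fe the anode, E°cell = E°(Co²⁺/Co) − E°(Fe²⁺/Fe).
So E°(Fe²⁺/Fe) = E°(Co²⁺/Co) − E°cell = (-0.28) − (+0.160) = -0.44 V.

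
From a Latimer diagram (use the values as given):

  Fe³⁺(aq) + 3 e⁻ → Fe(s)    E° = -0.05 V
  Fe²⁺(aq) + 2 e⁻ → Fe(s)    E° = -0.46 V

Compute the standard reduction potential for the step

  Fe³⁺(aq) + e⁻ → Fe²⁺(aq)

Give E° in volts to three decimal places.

+0.770 V

Sequential free energies add, so n₃E°₃ = n₁E°₁ + n₂E°₂.
With n₃ = 3, and the known step contributing 2×(-0.46) V, the unknown satisfies 1·E° = 3×(-0.05) − 2×(-0.46) = +0.770.
E° = +0.770 / 1 = +0.770 V.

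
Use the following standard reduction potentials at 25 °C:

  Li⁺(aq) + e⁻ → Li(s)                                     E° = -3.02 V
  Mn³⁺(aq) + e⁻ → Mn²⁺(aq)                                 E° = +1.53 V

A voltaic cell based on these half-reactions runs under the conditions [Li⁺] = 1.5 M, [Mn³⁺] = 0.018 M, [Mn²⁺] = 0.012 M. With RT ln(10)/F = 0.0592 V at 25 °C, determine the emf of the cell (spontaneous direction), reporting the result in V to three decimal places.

Mn³⁺/Mn²⁺ is the cathode (higher E°), Li⁺/Li the anode: E°cell = +1.53 − (-3.02) = +4.55 V, n = 1.
Overall: Mn³⁺(aq) + Li(s) → Mn²⁺(aq) + Li⁺(aq)
Q = [Mn²⁺]·[Li⁺] / ([Mn³⁺]); log Q = 0.000.
E = E° − (0.0592/n) log Q = +4.55 − (0.0592/1)(0.000) = +4.550 V.

+4.550 V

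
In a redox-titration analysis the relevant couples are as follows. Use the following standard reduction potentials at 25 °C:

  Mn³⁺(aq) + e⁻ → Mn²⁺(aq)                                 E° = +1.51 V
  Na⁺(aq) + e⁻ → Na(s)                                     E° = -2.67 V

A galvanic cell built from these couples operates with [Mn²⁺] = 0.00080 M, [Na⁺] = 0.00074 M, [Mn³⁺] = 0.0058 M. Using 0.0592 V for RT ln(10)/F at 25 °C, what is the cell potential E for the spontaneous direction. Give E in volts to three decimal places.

Mn³⁺/Mn²⁺ is the cathode (higher E°), Na⁺/Na the anode: E°cell = +1.51 − (-2.67) = +4.18 V, n = 1.
Overall: Mn³⁺(aq) + Na(s) → Mn²⁺(aq) + Na⁺(aq)
Q = [Mn²⁺]·[Na⁺] / ([Mn³⁺]); log Q = -3.991.
E = E° − (0.0592/n) log Q = +4.18 − (0.0592/1)(-3.991) = +4.416 V.

+4.416 V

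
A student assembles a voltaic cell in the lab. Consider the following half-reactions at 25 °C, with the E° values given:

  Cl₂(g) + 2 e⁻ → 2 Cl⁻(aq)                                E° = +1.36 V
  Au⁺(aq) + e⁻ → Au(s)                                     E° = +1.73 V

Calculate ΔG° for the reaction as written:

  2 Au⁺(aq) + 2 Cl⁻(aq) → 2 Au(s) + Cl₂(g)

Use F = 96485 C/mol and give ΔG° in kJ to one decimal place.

As written, Au⁺/Au is reduced (cathode) and Cl₂/Cl⁻ is oxidised (anode), so E°cell = (+1.73) − (+1.36) = +0.37 V.
Balancing electrons gives n = 2.
ΔG° = −nFE° = −(2)(96485)(+0.37) = -71,399 J = -71.4 kJ.

-71.4 kJ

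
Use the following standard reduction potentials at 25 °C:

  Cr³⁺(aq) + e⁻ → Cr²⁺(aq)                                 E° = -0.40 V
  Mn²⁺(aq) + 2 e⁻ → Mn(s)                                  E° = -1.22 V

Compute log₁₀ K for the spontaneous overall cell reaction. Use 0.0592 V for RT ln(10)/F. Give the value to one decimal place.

Cathode: Cr³⁺/Cr²⁺; anode: Mn²⁺/Mn. E°cell = +0.82 V, n = 2.
log K = nE°cell / 0.0592 = (2)(+0.82) / 0.0592 = 27.7.

27.7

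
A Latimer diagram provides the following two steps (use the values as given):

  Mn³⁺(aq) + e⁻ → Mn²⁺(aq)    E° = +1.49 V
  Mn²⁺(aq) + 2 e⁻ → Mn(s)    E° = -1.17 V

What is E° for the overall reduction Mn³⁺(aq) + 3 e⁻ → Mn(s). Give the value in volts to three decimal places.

-0.283 V

Since ΔG° = −nFE° is additive over sequential reductions, n₃E°₃ = n₁E°₁ + n₂E°₂.
E°₃ = (1×+1.49 + 2×-1.17) / 3 = (-0.850) / 3 = -0.283 V.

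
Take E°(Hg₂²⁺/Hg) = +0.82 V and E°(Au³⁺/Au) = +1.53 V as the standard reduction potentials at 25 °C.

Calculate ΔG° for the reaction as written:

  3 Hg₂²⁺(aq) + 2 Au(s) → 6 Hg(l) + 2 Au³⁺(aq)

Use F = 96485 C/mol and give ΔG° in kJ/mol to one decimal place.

As written, Hg₂²⁺/Hg is reduced (cathode) and Au³⁺/Au is oxidised (anode), so E°cell = (+0.82) − (+1.53) = -0.71 V.
Balancing electrons gives n = 6.
ΔG° = −nFE° = −(6)(96485)(-0.71) = 411,026 J = +411.0 kJ/mol.

+411.0 kJ/mol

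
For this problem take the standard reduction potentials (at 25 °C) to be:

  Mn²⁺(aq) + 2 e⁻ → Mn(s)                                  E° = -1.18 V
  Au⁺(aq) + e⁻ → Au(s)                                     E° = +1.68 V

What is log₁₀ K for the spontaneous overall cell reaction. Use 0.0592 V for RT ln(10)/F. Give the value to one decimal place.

Cathode: Au⁺/Au; anode: Mn²⁺/Mn. E°cell = +2.86 V, n = 2.
log K = nE°cell / 0.0592 = (2)(+2.86) / 0.0592 = 96.6.

96.6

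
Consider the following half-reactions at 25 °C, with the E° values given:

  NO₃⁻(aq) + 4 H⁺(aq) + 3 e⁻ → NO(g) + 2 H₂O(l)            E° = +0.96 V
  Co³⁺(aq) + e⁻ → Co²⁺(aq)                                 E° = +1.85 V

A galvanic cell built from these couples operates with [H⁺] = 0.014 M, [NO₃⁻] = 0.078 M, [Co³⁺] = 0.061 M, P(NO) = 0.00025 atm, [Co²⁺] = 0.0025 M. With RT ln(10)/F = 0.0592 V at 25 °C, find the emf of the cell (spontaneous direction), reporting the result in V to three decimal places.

Co³⁺/Co²⁺ is the cathode (higher E°), NO₃⁻/NO the anode: E°cell = +1.85 − (+0.96) = +0.89 V, n = 3.
Overall: 3 Co³⁺(aq) + NO(g) + 2 H₂O(l) → 3 Co²⁺(aq) + NO₃⁻(aq) + 4 H⁺(aq)
Q = [Co²⁺]^3·[NO₃⁻]·[H⁺]^4 / ([Co³⁺]^3·P(NO)); log Q = -9.084.
E = E° − (0.0592/n) log Q = +0.89 − (0.0592/3)(-9.084) = +1.069 V.

+1.069 V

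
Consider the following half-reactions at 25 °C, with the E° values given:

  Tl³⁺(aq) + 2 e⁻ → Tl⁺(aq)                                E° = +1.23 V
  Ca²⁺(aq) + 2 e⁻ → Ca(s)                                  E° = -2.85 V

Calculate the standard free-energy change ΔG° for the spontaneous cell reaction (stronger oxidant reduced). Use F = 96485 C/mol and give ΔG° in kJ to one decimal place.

-787.3 kJ

Tl³⁺/Tl⁺ (E° = +1.23 V) is the cathode; Ca²⁺/Ca (E° = -2.85 V) is the anode, so E°cell = +4.08 V.
Balancing electrons gives n = 2 (lcm of 2 and 2).
ΔG° = −nFE° = −(2)(96485)(+4.08) = -787,318 J = -787.3 kJ.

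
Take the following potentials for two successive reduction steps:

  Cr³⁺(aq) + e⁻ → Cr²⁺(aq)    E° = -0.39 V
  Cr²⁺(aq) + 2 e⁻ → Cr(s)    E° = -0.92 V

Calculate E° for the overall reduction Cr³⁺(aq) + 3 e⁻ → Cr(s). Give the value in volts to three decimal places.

Since ΔG° = −nFE° is additive over sequential reductions, n₃E°₃ = n₁E°₁ + n₂E°₂.
E°₃ = (1×-0.39 + 2×-0.92) / 3 = (-2.230) / 3 = -0.743 V.

-0.743 V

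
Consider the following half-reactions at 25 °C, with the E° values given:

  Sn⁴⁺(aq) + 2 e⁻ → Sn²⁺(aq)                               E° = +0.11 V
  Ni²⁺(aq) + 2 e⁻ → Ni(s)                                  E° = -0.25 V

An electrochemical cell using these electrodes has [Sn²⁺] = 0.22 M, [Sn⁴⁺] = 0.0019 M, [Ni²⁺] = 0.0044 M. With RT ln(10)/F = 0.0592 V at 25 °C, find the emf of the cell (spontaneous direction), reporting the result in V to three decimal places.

Sn⁴⁺/Sn²⁺ is the cathode (higher E°), Ni²⁺/Ni the anode: E°cell = +0.11 − (-0.25) = +0.36 V, n = 2.
Overall: Sn⁴⁺(aq) + Ni(s) → Sn²⁺(aq) + Ni²⁺(aq)
Q = [Sn²⁺]·[Ni²⁺] / ([Sn⁴⁺]); log Q = -0.293.
E = E° − (0.0592/n) log Q = +0.36 − (0.0592/2)(-0.293) = +0.369 V.

+0.369 V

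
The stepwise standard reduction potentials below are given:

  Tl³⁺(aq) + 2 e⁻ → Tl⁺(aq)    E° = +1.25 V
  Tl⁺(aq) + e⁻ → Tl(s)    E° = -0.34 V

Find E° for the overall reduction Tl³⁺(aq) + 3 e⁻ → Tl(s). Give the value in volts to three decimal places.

+0.720 V

Adding the free-energy changes (−nFE°) of the two steps gives −n₃FE°₃ = −n₁FE°₁ − n₂FE°₂.
E°₃ = (2×+1.25 + 1×-0.34) / 3 = (+2.160) / 3 = +0.720 V.
E° values themselves are not directly additive — weighting by electron count is essential.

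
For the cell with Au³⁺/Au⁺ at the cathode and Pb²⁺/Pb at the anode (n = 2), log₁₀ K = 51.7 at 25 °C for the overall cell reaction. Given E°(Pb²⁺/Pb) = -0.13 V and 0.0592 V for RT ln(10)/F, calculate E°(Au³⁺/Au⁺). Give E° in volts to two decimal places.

+1.40 V

E°cell = (0.0592/n)·log K = (0.0592/2)(51.7) = +1.530 V.
Since Au³⁺/Au⁺ is the cathode and Pb²⁺/Pb the anode, E°cell = E°(Au³⁺/Au⁺) − E°(Pb²⁺/Pb).
So E°(Au³⁺/Au⁺) = E°cell + E°(Pb²⁺/Pb) = +1.530 + (-0.13) = +1.40 V.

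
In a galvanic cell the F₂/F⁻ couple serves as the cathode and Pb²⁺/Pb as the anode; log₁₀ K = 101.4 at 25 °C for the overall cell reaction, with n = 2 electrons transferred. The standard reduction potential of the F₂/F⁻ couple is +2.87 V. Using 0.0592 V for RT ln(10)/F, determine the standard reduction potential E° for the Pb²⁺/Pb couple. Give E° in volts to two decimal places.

E°cell = (0.0592/n)·log K = (0.0592/2)(101.4) = +3.001 V.
Since F₂/F⁻ is the cathode and Pb²⁺/Pb the anode, E°cell = E°(F₂/F⁻) − E°(Pb²⁺/Pb).
So E°(Pb²⁺/Pb) = E°(F₂/F⁻) − E°cell = (+2.87) − (+3.001) = -0.13 V.

-0.13 V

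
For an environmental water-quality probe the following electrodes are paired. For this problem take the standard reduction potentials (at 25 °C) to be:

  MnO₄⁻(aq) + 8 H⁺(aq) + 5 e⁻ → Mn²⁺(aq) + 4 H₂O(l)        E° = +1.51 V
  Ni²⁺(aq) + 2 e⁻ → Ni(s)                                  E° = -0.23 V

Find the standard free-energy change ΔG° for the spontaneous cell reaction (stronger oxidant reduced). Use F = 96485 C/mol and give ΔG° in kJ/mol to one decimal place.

-1678.8 kJ/mol

MnO₄⁻/Mn²⁺ (E° = +1.51 V) is the cathode; Ni²⁺/Ni (E° = -0.23 V) is the anode, so E°cell = +1.74 V.
Balancing electrons gives n = 10 (lcm of 5 and 2).
ΔG° = −nFE° = −(10)(96485)(+1.74) = -1,678,839 J = -1678.8 kJ/mol.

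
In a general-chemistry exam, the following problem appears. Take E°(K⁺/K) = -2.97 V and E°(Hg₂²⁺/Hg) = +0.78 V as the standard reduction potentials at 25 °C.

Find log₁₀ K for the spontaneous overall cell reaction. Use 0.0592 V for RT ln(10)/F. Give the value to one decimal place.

126.7

Cathode: Hg₂²⁺/Hg; anode: K⁺/K. E°cell = +3.75 V, n = 2.
log K = nE°cell / 0.0592 = (2)(+3.75) / 0.0592 = 126.7.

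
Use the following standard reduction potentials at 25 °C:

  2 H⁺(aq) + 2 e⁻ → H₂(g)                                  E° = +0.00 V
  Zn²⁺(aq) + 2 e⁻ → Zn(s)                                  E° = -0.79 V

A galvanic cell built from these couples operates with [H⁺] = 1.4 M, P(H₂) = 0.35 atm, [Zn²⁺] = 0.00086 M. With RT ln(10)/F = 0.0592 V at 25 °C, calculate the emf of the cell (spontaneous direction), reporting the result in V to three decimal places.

H⁺/H₂ is the cathode (higher E°), Zn²⁺/Zn the anode: E°cell = +0.00 − (-0.79) = +0.79 V, n = 2.
Overall: 2 H⁺(aq) + Zn(s) → H₂(g) + Zn²⁺(aq)
Q = P(H₂)·[Zn²⁺] / ([H⁺]^2); log Q = -3.814.
E = E° − (0.0592/n) log Q = +0.79 − (0.0592/2)(-3.814) = +0.903 V.

+0.903 V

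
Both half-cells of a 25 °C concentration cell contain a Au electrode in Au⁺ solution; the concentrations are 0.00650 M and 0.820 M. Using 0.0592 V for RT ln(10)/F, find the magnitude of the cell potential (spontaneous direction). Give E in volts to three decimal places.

For a concentration cell E°cell = 0. The 0.820 M side is the cathode (reduction is favoured where [Au⁺] is higher).
With n = 1, E = −(0.0592/1) log([Au⁺]ₐₙ/[Au⁺]꜀ₐₜ) = −(0.0592/1) log(0.0065/0.82) = −(0.0592/1)(-2.101) = +0.124 V.

+0.124 V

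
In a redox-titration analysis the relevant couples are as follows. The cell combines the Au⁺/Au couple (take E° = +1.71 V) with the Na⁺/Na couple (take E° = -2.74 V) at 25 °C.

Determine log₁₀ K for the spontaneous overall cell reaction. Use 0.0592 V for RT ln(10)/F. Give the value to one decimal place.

Cathode: Au⁺/Au; anode: Na⁺/Na. E°cell = +4.45 V, n = 1.
log K = nE°cell / 0.0592 = (1)(+4.45) / 0.0592 = 75.2.

75.2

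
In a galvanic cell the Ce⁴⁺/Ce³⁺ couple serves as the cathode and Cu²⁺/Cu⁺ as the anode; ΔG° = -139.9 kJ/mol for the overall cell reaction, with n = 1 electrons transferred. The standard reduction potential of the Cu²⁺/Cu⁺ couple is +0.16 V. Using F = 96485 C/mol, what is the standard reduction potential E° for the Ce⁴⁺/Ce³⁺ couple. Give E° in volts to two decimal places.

+1.61 V

E°cell = −ΔG°/(nF) = −(-139.9×10³)/((1)(96485)) = +1.450 V.
Since Ce⁴⁺/Ce³⁺ is the cathode and Cu²⁺/Cu⁺ the anode, E°cell = E°(Ce⁴⁺/Ce³⁺) − E°(Cu²⁺/Cu⁺).
So E°(Ce⁴⁺/Ce³⁺) = E°cell + E°(Cu²⁺/Cu⁺) = +1.450 + (+0.16) = +1.61 V.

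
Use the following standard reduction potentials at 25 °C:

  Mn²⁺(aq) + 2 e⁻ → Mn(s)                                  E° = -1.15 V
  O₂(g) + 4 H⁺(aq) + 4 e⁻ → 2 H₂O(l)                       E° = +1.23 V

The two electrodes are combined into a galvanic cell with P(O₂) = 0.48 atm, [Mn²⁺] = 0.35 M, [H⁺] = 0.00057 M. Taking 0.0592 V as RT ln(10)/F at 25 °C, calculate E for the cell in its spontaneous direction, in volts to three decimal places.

O₂/H₂O is the cathode (higher E°), Mn²⁺/Mn the anode: E°cell = +1.23 − (-1.15) = +2.38 V, n = 4.
Overall: O₂(g) + 4 H⁺(aq) + 2 Mn(s) → 2 H₂O(l) + 2 Mn²⁺(aq)
Q = [Mn²⁺]^2 / (P(O₂)·[H⁺]^4); log Q = 12.383.
E = E° − (0.0592/n) log Q = +2.38 − (0.0592/4)(12.383) = +2.197 V.

+2.197 V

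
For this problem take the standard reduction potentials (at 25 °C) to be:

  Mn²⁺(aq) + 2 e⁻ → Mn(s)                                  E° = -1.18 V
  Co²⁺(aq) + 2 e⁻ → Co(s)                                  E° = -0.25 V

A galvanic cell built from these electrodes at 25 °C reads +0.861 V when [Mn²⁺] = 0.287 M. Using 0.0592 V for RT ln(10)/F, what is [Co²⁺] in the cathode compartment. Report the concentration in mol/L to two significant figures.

0.0013 M

Co²⁺/Co is the cathode, Mn²⁺/Mn the anode: E°cell = +0.93 V, n = 2.
Overall reaction: Co²⁺(aq) + Mn(s) → Co(s) + Mn²⁺(aq); Q = [Mn²⁺]^1/[Co²⁺]^1.
From E = E° − (0.0592/n) log Q: log Q = (E° − E)·n/0.0592 = (+0.93 − (+0.861))·2/0.0592 = 2.3311.
So 1·log[Co²⁺] = 1·log(0.287) − log Q = -0.5421 − (2.3311) = -2.8732; [Co²⁺] = 10^(-2.8732) ≈ 0.0013 M.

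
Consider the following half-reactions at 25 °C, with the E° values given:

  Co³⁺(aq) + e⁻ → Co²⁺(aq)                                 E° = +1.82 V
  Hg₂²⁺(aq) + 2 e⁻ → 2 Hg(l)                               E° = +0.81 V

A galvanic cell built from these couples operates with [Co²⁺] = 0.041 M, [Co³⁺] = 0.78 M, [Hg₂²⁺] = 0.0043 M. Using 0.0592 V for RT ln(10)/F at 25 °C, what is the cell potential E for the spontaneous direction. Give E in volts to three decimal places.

Co³⁺/Co²⁺ is the cathode (higher E°), Hg₂²⁺/Hg the anode: E°cell = +1.82 − (+0.81) = +1.01 V, n = 2.
Overall: 2 Co³⁺(aq) + 2 Hg(l) → 2 Co²⁺(aq) + Hg₂²⁺(aq)
Q = [Co²⁺]^2·[Hg₂²⁺] / ([Co³⁺]^2); log Q = -4.925.
E = E° − (0.0592/n) log Q = +1.01 − (0.0592/2)(-4.925) = +1.156 V.

+1.156 V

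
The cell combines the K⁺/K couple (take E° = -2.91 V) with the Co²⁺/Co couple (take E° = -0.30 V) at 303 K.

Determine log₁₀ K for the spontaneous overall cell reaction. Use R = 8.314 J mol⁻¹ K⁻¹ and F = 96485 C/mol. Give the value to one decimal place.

86.8

Cathode: Co²⁺/Co; anode: K⁺/K. E°cell = (-0.30) − (-2.91) = +2.61 V, with n = 2.
ΔG° = −nFE° = −RT ln K, so ln K = nFE°/(RT) = (2)(96485)(+2.61) / ((8.314)(303)) = 199.930.
log₁₀ K = 199.930 / ln 10 = 86.8.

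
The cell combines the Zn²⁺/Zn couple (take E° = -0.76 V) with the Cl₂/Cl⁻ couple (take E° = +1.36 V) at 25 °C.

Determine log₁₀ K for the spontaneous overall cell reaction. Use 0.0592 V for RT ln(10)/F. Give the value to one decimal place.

Cathode: Cl₂/Cl⁻; anode: Zn²⁺/Zn. E°cell = +2.12 V, n = 2.
log K = nE°cell / 0.0592 = (2)(+2.12) / 0.0592 = 71.6.

71.6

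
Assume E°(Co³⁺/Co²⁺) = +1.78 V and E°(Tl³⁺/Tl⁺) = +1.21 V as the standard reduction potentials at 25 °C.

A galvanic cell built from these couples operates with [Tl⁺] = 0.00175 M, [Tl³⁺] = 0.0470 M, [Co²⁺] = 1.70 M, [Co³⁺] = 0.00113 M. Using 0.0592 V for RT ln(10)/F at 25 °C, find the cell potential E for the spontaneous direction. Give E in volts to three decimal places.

Co³⁺/Co²⁺ is the cathode (higher E°), Tl³⁺/Tl⁺ the anode: E°cell = +1.78 − (+1.21) = +0.57 V, n = 2.
Overall: 2 Co³⁺(aq) + Tl⁺(aq) → 2 Co²⁺(aq) + Tl³⁺(aq)
Q = [Co²⁺]^2·[Tl³⁺] / ([Co³⁺]^2·[Tl⁺]); log Q = 7.784.
E = E° − (0.0592/n) log Q = +0.57 − (0.0592/2)(7.784) = +0.340 V.

+0.340 V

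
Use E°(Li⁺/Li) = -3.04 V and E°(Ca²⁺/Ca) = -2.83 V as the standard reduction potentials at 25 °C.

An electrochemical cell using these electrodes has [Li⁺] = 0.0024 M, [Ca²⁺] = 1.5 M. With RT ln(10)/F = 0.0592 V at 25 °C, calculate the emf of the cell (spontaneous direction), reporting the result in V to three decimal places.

+0.370 V

Ca²⁺/Ca is the cathode (higher E°), Li⁺/Li the anode: E°cell = -2.83 − (-3.04) = +0.21 V, n = 2.
Overall: Ca²⁺(aq) + 2 Li(s) → Ca(s) + 2 Li⁺(aq)
Q = [Li⁺]^2 / ([Ca²⁺]); log Q = -5.416.
E = E° − (0.0592/n) log Q = +0.21 − (0.0592/2)(-5.416) = +0.370 V.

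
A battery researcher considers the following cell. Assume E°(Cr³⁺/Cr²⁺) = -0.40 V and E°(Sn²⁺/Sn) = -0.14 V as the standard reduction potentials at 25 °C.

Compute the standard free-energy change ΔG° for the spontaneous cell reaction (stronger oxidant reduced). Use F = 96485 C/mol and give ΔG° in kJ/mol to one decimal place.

Sn²⁺/Sn (E° = -0.14 V) is the cathode; Cr³⁺/Cr²⁺ (E° = -0.40 V) is the anode, so E°cell = +0.26 V.
Balancing electrons gives n = 2 (lcm of 2 and 1).
ΔG° = −nFE° = −(2)(96485)(+0.26) = -50,172 J = -50.2 kJ/mol.

-50.2 kJ/mol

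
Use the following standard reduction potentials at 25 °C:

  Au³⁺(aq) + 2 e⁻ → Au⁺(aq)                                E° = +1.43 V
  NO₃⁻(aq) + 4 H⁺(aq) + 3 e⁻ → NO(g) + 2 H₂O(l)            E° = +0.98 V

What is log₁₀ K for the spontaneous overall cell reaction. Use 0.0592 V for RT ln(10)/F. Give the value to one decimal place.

Cathode: Au³⁺/Au⁺; anode: NO₃⁻/NO. E°cell = +0.45 V, n = 6.
log K = nE°cell / 0.0592 = (6)(+0.45) / 0.0592 = 45.6.

45.6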